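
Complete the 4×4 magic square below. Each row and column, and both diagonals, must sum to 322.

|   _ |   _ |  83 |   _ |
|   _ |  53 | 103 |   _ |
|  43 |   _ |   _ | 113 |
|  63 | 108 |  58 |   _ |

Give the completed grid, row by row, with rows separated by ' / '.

98 73 83 68 / 118 53 103 48 / 43 88 78 113 / 63 108 58 93

Row 4 must total 322; the given cells sum to 229, so (4,4) = 93.
Column 3 needs 322; the known cells sum to 244, so (3,3) = 78.
The remaining cell in main diagonal is (1,1) = 322 − 224 = 98.
Row 3 needs 322; the known cells sum to 234, so (3,2) = 88.
Using column 1: 98 + 43 + 63 + ? → (2,1) = 322 − 204 = 118.
Column 2: 53 + 88 + 108 + ? = 322, so (1,2) = 73.
Anti-diagonal must total 322; the given cells sum to 254, so (1,4) = 68.
Row 2: 118 + 53 + 103 + ? = 322, so (2,4) = 48.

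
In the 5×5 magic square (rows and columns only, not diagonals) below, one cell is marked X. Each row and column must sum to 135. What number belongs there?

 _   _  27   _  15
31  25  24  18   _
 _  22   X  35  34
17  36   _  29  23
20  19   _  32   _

Using row 2: 31 + 25 + 24 + 18 + ? → (2,5) = 135 − 98 = 37.
Row 4 needs 135; the known cells sum to 105, so (4,3) = 30.
From column 2, 135 − (25 + 22 + 36 + 19) gives (1,2) = 33.
Column 4: 18 + 35 + 29 + 32 + ? = 135, so (1,4) = 21.
Column 5 needs 135; the known cells sum to 109, so (5,5) = 26.
Using row 1: 33 + 27 + 21 + 15 + ? → (1,1) = 135 − 96 = 39.
Row 5 needs 135; the known cells sum to 97, so (5,3) = 38.
From column 1, 135 − (39 + 31 + 17 + 20) gives (3,1) = 28.
Using column 3: 27 + 24 + 30 + 38 + ? → (3,3) = 135 − 119 = 16.

16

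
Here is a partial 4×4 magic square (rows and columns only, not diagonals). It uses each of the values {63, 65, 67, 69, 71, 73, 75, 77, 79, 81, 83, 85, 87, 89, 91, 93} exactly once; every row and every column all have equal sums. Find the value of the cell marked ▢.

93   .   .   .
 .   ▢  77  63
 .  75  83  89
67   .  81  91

The 16 entries sum to 1248, so each line sums to 1248/4 = 312.
The remaining cell in row 3 is (3,1) = 312 − 247 = 65.
Using row 4: 67 + 81 + 91 + ? → (4,2) = 312 − 239 = 73.
Column 1 must total 312; the given cells sum to 225, so (2,1) = 87.
Column 3: 77 + 83 + 81 + ? = 312, so (1,3) = 71.
Using column 4: 63 + 89 + 91 + ? → (1,4) = 312 − 243 = 69.
The remaining cell in row 1 is (1,2) = 312 − 233 = 79.
Row 2 must total 312; the given cells sum to 227, so (2,2) = 85.

85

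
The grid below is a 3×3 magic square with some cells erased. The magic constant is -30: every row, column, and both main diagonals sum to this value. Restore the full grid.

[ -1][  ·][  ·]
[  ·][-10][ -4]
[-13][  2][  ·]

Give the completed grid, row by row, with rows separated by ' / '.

-1 -22 -7 / -16 -10 -4 / -13 2 -19

Row 2: -10 + (-4) + ? = -30, so (2,1) = -16.
Row 3: -13 + 2 + ? = -30, so (3,3) = -19.
From column 2, -30 − (-10 + 2) gives (1,2) = -22.
The remaining cell in column 3 is (1,3) = -30 − (-23) = -7.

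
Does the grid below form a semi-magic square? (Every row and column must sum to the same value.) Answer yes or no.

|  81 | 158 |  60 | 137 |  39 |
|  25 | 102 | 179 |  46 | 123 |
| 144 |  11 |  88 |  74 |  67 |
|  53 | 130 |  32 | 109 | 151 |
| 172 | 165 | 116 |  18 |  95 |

No — column 2 sums to 566 but column 1 sums to 475.

Row 1: 81 + 158 + 60 + 137 + 39 = 475.
Row 2: 25 + 102 + 179 + 46 + 123 = 475.
Row 3: 144 + 11 + 88 + 74 + 67 = 384.
Row 4: 53 + 130 + 32 + 109 + 151 = 475.
Row 5: 172 + 165 + 116 + 18 + 95 = 566.
Column 1: 81 + 25 + 144 + 53 + 172 = 475.
Column 2: 158 + 102 + 11 + 130 + 165 = 566.
Column 3: 60 + 179 + 88 + 32 + 116 = 475.
Column 4: 137 + 46 + 74 + 109 + 18 = 384.
Column 5: 39 + 123 + 67 + 151 + 95 = 475.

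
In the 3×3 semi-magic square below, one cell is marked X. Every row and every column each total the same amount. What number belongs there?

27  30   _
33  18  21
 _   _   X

Row 2 is complete and sums to 72; that is the magic constant.
Row 1 needs 72; the known cells sum to 57, so (1,3) = 15.
Column 1 needs 72; the known cells sum to 60, so (3,1) = 12.
Column 2 needs 72; the known cells sum to 48, so (3,2) = 24.
Using column 3: 15 + 21 + ? → (3,3) = 72 − 36 = 36.

36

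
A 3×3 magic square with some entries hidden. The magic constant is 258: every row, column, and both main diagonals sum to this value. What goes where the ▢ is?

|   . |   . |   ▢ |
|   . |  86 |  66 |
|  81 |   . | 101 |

91

Using row 2: 86 + 66 + ? → (2,1) = 258 − 152 = 106.
Using row 3: 81 + 101 + ? → (3,2) = 258 − 182 = 76.
Column 1 must total 258; the given cells sum to 187, so (1,1) = 71.
Column 2: 86 + 76 + ? = 258, so (1,2) = 96.
The remaining cell in column 3 is (1,3) = 258 − 167 = 91.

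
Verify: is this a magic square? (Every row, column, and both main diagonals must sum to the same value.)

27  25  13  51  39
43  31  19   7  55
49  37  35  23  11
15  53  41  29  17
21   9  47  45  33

Yes

Row 1: 27 + 25 + 13 + 51 + 39 = 155.
Row 2: 43 + 31 + 19 + 7 + 55 = 155.
Row 3: 49 + 37 + 35 + 23 + 11 = 155.
Row 4: 15 + 53 + 41 + 29 + 17 = 155.
Row 5: 21 + 9 + 47 + 45 + 33 = 155.
Column 1: 27 + 43 + 49 + 15 + 21 = 155.
Column 2: 25 + 31 + 37 + 53 + 9 = 155.
Column 3: 13 + 19 + 35 + 41 + 47 = 155.
Column 4: 51 + 7 + 23 + 29 + 45 = 155.
Column 5: 39 + 55 + 11 + 17 + 33 = 155.
Main diagonal: 27 + 31 + 35 + 29 + 33 = 155.
Anti-diagonal: 39 + 7 + 35 + 53 + 21 = 155.
All lines sum to 155.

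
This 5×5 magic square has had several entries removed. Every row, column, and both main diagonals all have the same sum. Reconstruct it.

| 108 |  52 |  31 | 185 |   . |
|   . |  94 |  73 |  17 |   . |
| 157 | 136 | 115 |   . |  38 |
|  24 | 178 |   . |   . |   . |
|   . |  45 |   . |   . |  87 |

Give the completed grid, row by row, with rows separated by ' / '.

108 52 31 185 129 / 150 94 73 17 171 / 157 136 115 59 38 / 24 178 122 101 80 / 66 45 164 143 87

Column 2 is already complete: 52 + 94 + 136 + 178 + 45 = 505, so that is the magic constant.
From row 1, 505 − (108 + 52 + 31 + 185) gives (1,5) = 129.
Row 3 must total 505; the given cells sum to 446, so (3,4) = 59.
Using main diagonal: 108 + 94 + 115 + 87 + ? → (4,4) = 505 − 404 = 101.
Anti-diagonal must total 505; the given cells sum to 439, so (5,1) = 66.
The remaining cell in column 1 is (2,1) = 505 − 355 = 150.
From column 4, 505 − (185 + 17 + 59 + 101) gives (5,4) = 143.
The remaining cell in row 2 is (2,5) = 505 − 334 = 171.
Row 5 must total 505; the given cells sum to 341, so (5,3) = 164.
From column 3, 505 − (31 + 73 + 115 + 164) gives (4,3) = 122.
Column 5 must total 505; the given cells sum to 425, so (4,5) = 80.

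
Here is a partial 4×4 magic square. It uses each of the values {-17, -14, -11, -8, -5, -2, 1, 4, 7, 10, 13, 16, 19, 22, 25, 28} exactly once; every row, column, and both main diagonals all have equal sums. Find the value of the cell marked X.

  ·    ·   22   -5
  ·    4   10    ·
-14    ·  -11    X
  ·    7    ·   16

The 16 entries sum to 88, so each line sums to 88/4 = 22.
Column 3: 22 + 10 + (-11) + ? = 22, so (4,3) = 1.
Using main diagonal: 4 + (-11) + 16 + ? → (1,1) = 22 − 9 = 13.
Using row 1: 13 + 22 + (-5) + ? → (1,2) = 22 − 30 = -8.
Row 4: 7 + 1 + 16 + ? = 22, so (4,1) = -2.
Column 1 needs 22; the known cells sum to -3, so (2,1) = 25.
Using column 2: -8 + 4 + 7 + ? → (3,2) = 22 − 3 = 19.
Row 2 needs 22; the known cells sum to 39, so (2,4) = -17.
From row 3, 22 − (-14 + 19 + (-11)) gives (3,4) = 28.

28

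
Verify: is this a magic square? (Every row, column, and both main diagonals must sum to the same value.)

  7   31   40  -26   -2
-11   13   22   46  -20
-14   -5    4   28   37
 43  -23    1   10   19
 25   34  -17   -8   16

Row 1: 7 + 31 + 40 + (-26) + (-2) = 50.
Row 2: -11 + 13 + 22 + 46 + (-20) = 50.
Row 3: -14 + (-5) + 4 + 28 + 37 = 50.
Row 4: 43 + (-23) + 1 + 10 + 19 = 50.
Row 5: 25 + 34 + (-17) + (-8) + 16 = 50.
Column 1: 7 + (-11) + (-14) + 43 + 25 = 50.
Column 2: 31 + 13 + (-5) + (-23) + 34 = 50.
Column 3: 40 + 22 + 4 + 1 + (-17) = 50.
Column 4: -26 + 46 + 28 + 10 + (-8) = 50.
Column 5: -2 + (-20) + 37 + 19 + 16 = 50.
Main diagonal: 7 + 13 + 4 + 10 + 16 = 50.
Anti-diagonal: -2 + 46 + 4 + (-23) + 25 = 50.
All lines sum to 50.

Yes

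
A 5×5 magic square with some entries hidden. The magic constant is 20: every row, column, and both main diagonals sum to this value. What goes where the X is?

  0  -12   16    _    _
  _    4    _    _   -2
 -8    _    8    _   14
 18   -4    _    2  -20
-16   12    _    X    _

Using row 4: 18 + (-4) + 2 + (-20) + ? → (4,3) = 20 − (-4) = 24.
Using column 1: 0 + (-8) + 18 + (-16) + ? → (2,1) = 20 − (-6) = 26.
Column 2 needs 20; the known cells sum to 0, so (3,2) = 20.
Using main diagonal: 0 + 4 + 8 + 2 + ? → (5,5) = 20 − 14 = 6.
From row 3, 20 − (-8 + 20 + 8 + 14) gives (3,4) = -14.
The remaining cell in column 5 is (1,5) = 20 − (-2) = 22.
The remaining cell in anti-diagonal is (2,4) = 20 − 10 = 10.
Row 1 needs 20; the known cells sum to 26, so (1,4) = -6.
Row 2: 26 + 4 + 10 + (-2) + ? = 20, so (2,3) = -18.
Using column 3: 16 + (-18) + 8 + 24 + ? → (5,3) = 20 − 30 = -10.
From column 4, 20 − (-6 + 10 + (-14) + 2) gives (5,4) = 28.

28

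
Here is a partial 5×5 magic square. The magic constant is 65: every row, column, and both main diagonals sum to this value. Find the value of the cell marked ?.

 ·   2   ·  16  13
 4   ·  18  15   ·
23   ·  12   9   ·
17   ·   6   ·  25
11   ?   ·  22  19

8

The remaining cell in column 1 is (1,1) = 65 − 55 = 10.
Column 4: 16 + 15 + 9 + 22 + ? = 65, so (4,4) = 3.
Main diagonal needs 65; the known cells sum to 44, so (2,2) = 21.
Anti-diagonal needs 65; the known cells sum to 51, so (4,2) = 14.
Row 1: 10 + 2 + 16 + 13 + ? = 65, so (1,3) = 24.
Row 2: 4 + 21 + 18 + 15 + ? = 65, so (2,5) = 7.
From column 3, 65 − (24 + 18 + 12 + 6) gives (5,3) = 5.
Column 5 needs 65; the known cells sum to 64, so (3,5) = 1.
Row 3 needs 65; the known cells sum to 45, so (3,2) = 20.
Row 5 needs 65; the known cells sum to 57, so (5,2) = 8.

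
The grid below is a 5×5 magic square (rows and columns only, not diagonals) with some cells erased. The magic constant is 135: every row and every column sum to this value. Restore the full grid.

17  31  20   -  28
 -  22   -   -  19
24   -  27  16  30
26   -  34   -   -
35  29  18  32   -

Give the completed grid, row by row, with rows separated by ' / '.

Row 1 needs 135; the known cells sum to 96, so (1,4) = 39.
The remaining cell in row 3 is (3,2) = 135 − 97 = 38.
From row 5, 135 − (35 + 29 + 18 + 32) gives (5,5) = 21.
The remaining cell in column 1 is (2,1) = 135 − 102 = 33.
Column 2 must total 135; the given cells sum to 120, so (4,2) = 15.
Column 3 must total 135; the given cells sum to 99, so (2,3) = 36.
Using column 5: 28 + 19 + 30 + 21 + ? → (4,5) = 135 − 98 = 37.
The remaining cell in row 2 is (2,4) = 135 − 110 = 25.
From row 4, 135 − (26 + 15 + 34 + 37) gives (4,4) = 23.

17 31 20 39 28 / 33 22 36 25 19 / 24 38 27 16 30 / 26 15 34 23 37 / 35 29 18 32 21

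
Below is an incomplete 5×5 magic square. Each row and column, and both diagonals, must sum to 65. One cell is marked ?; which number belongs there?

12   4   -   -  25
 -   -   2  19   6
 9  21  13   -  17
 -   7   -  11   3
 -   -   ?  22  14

10

Row 3 needs 65; the known cells sum to 60, so (3,4) = 5.
From column 4, 65 − (19 + 5 + 11 + 22) gives (1,4) = 8.
Main diagonal: 12 + 13 + 11 + 14 + ? = 65, so (2,2) = 15.
The remaining cell in anti-diagonal is (5,1) = 65 − 64 = 1.
From row 1, 65 − (12 + 4 + 8 + 25) gives (1,3) = 16.
Using row 2: 15 + 2 + 19 + 6 + ? → (2,1) = 65 − 42 = 23.
Using column 1: 12 + 23 + 9 + 1 + ? → (4,1) = 65 − 45 = 20.
Column 2: 4 + 15 + 21 + 7 + ? = 65, so (5,2) = 18.
From row 4, 65 − (20 + 7 + 11 + 3) gives (4,3) = 24.
Row 5 must total 65; the given cells sum to 55, so (5,3) = 10.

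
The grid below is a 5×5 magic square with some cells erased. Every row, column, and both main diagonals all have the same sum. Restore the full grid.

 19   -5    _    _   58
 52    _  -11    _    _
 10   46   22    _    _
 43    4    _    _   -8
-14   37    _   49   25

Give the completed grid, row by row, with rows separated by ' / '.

19 -5 31 7 58 / 52 28 -11 40 1 / 10 46 22 -2 34 / 43 4 55 16 -8 / -14 37 13 49 25

Column 1 is already complete: 19 + 52 + 10 + 43 + -14 = 110, so that is the magic constant.
Row 5 must total 110; the given cells sum to 97, so (5,3) = 13.
Column 2 needs 110; the known cells sum to 82, so (2,2) = 28.
Using main diagonal: 19 + 28 + 22 + 25 + ? → (4,4) = 110 − 94 = 16.
Anti-diagonal: 58 + 22 + 4 + (-14) + ? = 110, so (2,4) = 40.
Row 2: 52 + 28 + (-11) + 40 + ? = 110, so (2,5) = 1.
Row 4 must total 110; the given cells sum to 55, so (4,3) = 55.
Column 3: -11 + 22 + 55 + 13 + ? = 110, so (1,3) = 31.
From column 5, 110 − (58 + 1 + (-8) + 25) gives (3,5) = 34.
From row 1, 110 − (19 + (-5) + 31 + 58) gives (1,4) = 7.
The remaining cell in row 3 is (3,4) = 110 − 112 = -2.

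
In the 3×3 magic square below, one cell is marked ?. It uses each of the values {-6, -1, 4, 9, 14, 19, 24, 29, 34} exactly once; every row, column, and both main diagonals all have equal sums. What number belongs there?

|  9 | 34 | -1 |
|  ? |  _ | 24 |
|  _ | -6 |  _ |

The 9 entries sum to 126, so each line sums to 126/3 = 42.
Column 2: 34 + (-6) + ? = 42, so (2,2) = 14.
The remaining cell in column 3 is (3,3) = 42 − 23 = 19.
Anti-diagonal: -1 + 14 + ? = 42, so (3,1) = 29.
Row 2: 14 + 24 + ? = 42, so (2,1) = 4.

4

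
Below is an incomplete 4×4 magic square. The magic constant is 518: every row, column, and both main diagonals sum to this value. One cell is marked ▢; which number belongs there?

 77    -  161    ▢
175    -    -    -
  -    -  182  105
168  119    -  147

Row 4 must total 518; the given cells sum to 434, so (4,3) = 84.
From column 1, 518 − (77 + 175 + 168) gives (3,1) = 98.
Column 3 must total 518; the given cells sum to 427, so (2,3) = 91.
Using main diagonal: 77 + 182 + 147 + ? → (2,2) = 518 − 406 = 112.
Row 2 must total 518; the given cells sum to 378, so (2,4) = 140.
Using row 3: 98 + 182 + 105 + ? → (3,2) = 518 − 385 = 133.
Column 2 needs 518; the known cells sum to 364, so (1,2) = 154.
Column 4: 140 + 105 + 147 + ? = 518, so (1,4) = 126.

126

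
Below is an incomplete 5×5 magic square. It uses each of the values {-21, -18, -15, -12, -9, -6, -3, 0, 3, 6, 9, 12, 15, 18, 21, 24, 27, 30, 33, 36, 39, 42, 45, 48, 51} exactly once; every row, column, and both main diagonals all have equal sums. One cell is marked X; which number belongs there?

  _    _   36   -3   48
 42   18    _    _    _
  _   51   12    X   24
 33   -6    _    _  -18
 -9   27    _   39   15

-12

The 25 entries sum to 375, so each line sums to 375/5 = 75.
Using row 5: -9 + 27 + 39 + 15 + ? → (5,3) = 75 − 72 = 3.
Column 2: 18 + 51 + (-6) + 27 + ? = 75, so (1,2) = -15.
Using column 5: 48 + 24 + (-18) + 15 + ? → (2,5) = 75 − 69 = 6.
Anti-diagonal needs 75; the known cells sum to 45, so (2,4) = 30.
Row 1 must total 75; the given cells sum to 66, so (1,1) = 9.
Row 2 needs 75; the known cells sum to 96, so (2,3) = -21.
Column 1 must total 75; the given cells sum to 75, so (3,1) = 0.
Column 3: 36 + (-21) + 12 + 3 + ? = 75, so (4,3) = 45.
Main diagonal must total 75; the given cells sum to 54, so (4,4) = 21.
Using row 3: 0 + 51 + 12 + 24 + ? → (3,4) = 75 − 87 = -12.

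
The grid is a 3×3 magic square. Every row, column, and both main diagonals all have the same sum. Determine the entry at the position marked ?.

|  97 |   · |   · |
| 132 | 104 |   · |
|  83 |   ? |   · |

118

Column 1 is complete and sums to 312; that is the magic constant.
Row 2 needs 312; the known cells sum to 236, so (2,3) = 76.
Main diagonal needs 312; the known cells sum to 201, so (3,3) = 111.
The remaining cell in anti-diagonal is (1,3) = 312 − 187 = 125.
Row 1 needs 312; the known cells sum to 222, so (1,2) = 90.
Row 3 must total 312; the given cells sum to 194, so (3,2) = 118.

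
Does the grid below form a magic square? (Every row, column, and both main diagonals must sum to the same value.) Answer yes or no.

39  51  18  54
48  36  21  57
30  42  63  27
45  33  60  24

Yes

Row 1: 39 + 51 + 18 + 54 = 162.
Row 2: 48 + 36 + 21 + 57 = 162.
Row 3: 30 + 42 + 63 + 27 = 162.
Row 4: 45 + 33 + 60 + 24 = 162.
Column 1: 39 + 48 + 30 + 45 = 162.
Column 2: 51 + 36 + 42 + 33 = 162.
Column 3: 18 + 21 + 63 + 60 = 162.
Column 4: 54 + 57 + 27 + 24 = 162.
Main diagonal: 39 + 36 + 63 + 24 = 162.
Anti-diagonal: 54 + 21 + 42 + 45 = 162.
All lines sum to 162.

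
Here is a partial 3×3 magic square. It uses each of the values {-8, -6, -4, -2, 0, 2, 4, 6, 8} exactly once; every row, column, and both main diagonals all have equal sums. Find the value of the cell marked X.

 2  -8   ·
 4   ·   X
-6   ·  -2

-4

The 9 entries sum to 0, so each line sums to 0/3 = 0.
The remaining cell in row 1 is (1,3) = 0 − (-6) = 6.
From row 3, 0 − (-6 + (-2)) gives (3,2) = 8.
The remaining cell in column 2 is (2,2) = 0 − 0 = 0.
Using column 3: 6 + (-2) + ? → (2,3) = 0 − 4 = -4.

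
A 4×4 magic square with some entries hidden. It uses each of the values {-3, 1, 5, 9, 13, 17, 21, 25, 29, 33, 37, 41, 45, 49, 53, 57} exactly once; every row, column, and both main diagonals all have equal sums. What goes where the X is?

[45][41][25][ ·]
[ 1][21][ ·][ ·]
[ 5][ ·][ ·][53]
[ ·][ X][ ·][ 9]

29

The 16 entries sum to 432, so each line sums to 432/4 = 108.
Row 1 must total 108; the given cells sum to 111, so (1,4) = -3.
Column 1 must total 108; the given cells sum to 51, so (4,1) = 57.
Using column 4: -3 + 53 + 9 + ? → (2,4) = 108 − 59 = 49.
Using main diagonal: 45 + 21 + 9 + ? → (3,3) = 108 − 75 = 33.
Using row 2: 1 + 21 + 49 + ? → (2,3) = 108 − 71 = 37.
From row 3, 108 − (5 + 33 + 53) gives (3,2) = 17.
Column 2: 41 + 21 + 17 + ? = 108, so (4,2) = 29.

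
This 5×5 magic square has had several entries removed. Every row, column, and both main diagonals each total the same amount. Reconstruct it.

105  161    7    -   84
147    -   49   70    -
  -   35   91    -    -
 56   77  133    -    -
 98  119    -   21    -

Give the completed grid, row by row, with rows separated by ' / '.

105 161 7 63 84 / 147 28 49 70 126 / 14 35 91 112 168 / 56 77 133 154 0 / 98 119 140 21 42

Anti-diagonal is already complete: 84 + 70 + 91 + 77 + 98 = 420, so that is the magic constant.
From row 1, 420 − (105 + 161 + 7 + 84) gives (1,4) = 63.
Column 1 must total 420; the given cells sum to 406, so (3,1) = 14.
Using column 2: 161 + 35 + 77 + 119 + ? → (2,2) = 420 − 392 = 28.
Using column 3: 7 + 49 + 91 + 133 + ? → (5,3) = 420 − 280 = 140.
Using row 2: 147 + 28 + 49 + 70 + ? → (2,5) = 420 − 294 = 126.
Row 5 must total 420; the given cells sum to 378, so (5,5) = 42.
Main diagonal must total 420; the given cells sum to 266, so (4,4) = 154.
From row 4, 420 − (56 + 77 + 133 + 154) gives (4,5) = 0.
Column 4 needs 420; the known cells sum to 308, so (3,4) = 112.
Column 5 must total 420; the given cells sum to 252, so (3,5) = 168.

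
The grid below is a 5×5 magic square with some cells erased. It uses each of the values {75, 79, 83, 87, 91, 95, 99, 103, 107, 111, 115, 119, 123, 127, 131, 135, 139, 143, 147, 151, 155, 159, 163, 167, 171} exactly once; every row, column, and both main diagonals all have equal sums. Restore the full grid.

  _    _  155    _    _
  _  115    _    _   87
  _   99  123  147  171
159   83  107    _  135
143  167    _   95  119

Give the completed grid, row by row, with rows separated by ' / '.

The 25 entries sum to 3075, so each line sums to 3075/5 = 615.
The remaining cell in row 3 is (3,1) = 615 − 540 = 75.
Row 4 must total 615; the given cells sum to 484, so (4,4) = 131.
Row 5: 143 + 167 + 95 + 119 + ? = 615, so (5,3) = 91.
Column 2 must total 615; the given cells sum to 464, so (1,2) = 151.
Using column 3: 155 + 123 + 107 + 91 + ? → (2,3) = 615 − 476 = 139.
Column 5 needs 615; the known cells sum to 512, so (1,5) = 103.
From main diagonal, 615 − (115 + 123 + 131 + 119) gives (1,1) = 127.
The remaining cell in anti-diagonal is (2,4) = 615 − 452 = 163.
From row 1, 615 − (127 + 151 + 155 + 103) gives (1,4) = 79.
Row 2 needs 615; the known cells sum to 504, so (2,1) = 111.

127 151 155 79 103 / 111 115 139 163 87 / 75 99 123 147 171 / 159 83 107 131 135 / 143 167 91 95 119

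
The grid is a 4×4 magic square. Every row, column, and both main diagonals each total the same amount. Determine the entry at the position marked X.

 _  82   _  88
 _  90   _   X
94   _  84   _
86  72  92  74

96

Row 4 is complete and sums to 324; that is the magic constant.
From column 2, 324 − (82 + 90 + 72) gives (3,2) = 80.
The remaining cell in main diagonal is (1,1) = 324 − 248 = 76.
Using anti-diagonal: 88 + 80 + 86 + ? → (2,3) = 324 − 254 = 70.
Using row 1: 76 + 82 + 88 + ? → (1,3) = 324 − 246 = 78.
From row 3, 324 − (94 + 80 + 84) gives (3,4) = 66.
Column 1 needs 324; the known cells sum to 256, so (2,1) = 68.
Column 4 must total 324; the given cells sum to 228, so (2,4) = 96.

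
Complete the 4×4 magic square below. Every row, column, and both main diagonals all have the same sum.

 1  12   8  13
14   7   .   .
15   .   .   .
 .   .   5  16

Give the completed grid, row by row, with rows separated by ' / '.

Row 1 is already complete: 1 + 12 + 8 + 13 = 34, so that is the magic constant.
From column 1, 34 − (1 + 14 + 15) gives (4,1) = 4.
Main diagonal needs 34; the known cells sum to 24, so (3,3) = 10.
Using row 4: 4 + 5 + 16 + ? → (4,2) = 34 − 25 = 9.
From column 2, 34 − (12 + 7 + 9) gives (3,2) = 6.
Column 3 needs 34; the known cells sum to 23, so (2,3) = 11.
Using row 2: 14 + 7 + 11 + ? → (2,4) = 34 − 32 = 2.
The remaining cell in row 3 is (3,4) = 34 − 31 = 3.

1 12 8 13 / 14 7 11 2 / 15 6 10 3 / 4 9 5 16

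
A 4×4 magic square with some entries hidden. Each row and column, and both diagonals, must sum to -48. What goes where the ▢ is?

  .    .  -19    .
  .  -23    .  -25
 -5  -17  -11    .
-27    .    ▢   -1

-21

From row 3, -48 − (-5 + (-17) + (-11)) gives (3,4) = -15.
Column 4 must total -48; the given cells sum to -41, so (1,4) = -7.
From main diagonal, -48 − (-23 + (-11) + (-1)) gives (1,1) = -13.
The remaining cell in anti-diagonal is (2,3) = -48 − (-51) = 3.
Row 1 needs -48; the known cells sum to -39, so (1,2) = -9.
Row 2 needs -48; the known cells sum to -45, so (2,1) = -3.
Using column 2: -9 + (-23) + (-17) + ? → (4,2) = -48 − (-49) = 1.
Column 3 must total -48; the given cells sum to -27, so (4,3) = -21.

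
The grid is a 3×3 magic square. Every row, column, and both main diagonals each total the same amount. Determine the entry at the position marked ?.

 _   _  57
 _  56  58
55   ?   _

60

Anti-diagonal is complete and sums to 168; that is the magic constant.
From row 2, 168 − (56 + 58) gives (2,1) = 54.
From column 1, 168 − (54 + 55) gives (1,1) = 59.
The remaining cell in column 3 is (3,3) = 168 − 115 = 53.
The remaining cell in row 1 is (1,2) = 168 − 116 = 52.
Row 3: 55 + 53 + ? = 168, so (3,2) = 60.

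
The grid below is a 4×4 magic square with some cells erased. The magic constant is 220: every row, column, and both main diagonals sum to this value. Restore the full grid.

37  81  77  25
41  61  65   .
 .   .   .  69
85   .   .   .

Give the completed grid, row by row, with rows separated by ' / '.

37 81 77 25 / 41 61 65 53 / 57 45 49 69 / 85 33 29 73

Using row 2: 41 + 61 + 65 + ? → (2,4) = 220 − 167 = 53.
Column 1: 37 + 41 + 85 + ? = 220, so (3,1) = 57.
Using column 4: 25 + 53 + 69 + ? → (4,4) = 220 − 147 = 73.
Main diagonal needs 220; the known cells sum to 171, so (3,3) = 49.
Anti-diagonal: 25 + 65 + 85 + ? = 220, so (3,2) = 45.
Column 2: 81 + 61 + 45 + ? = 220, so (4,2) = 33.
The remaining cell in column 3 is (4,3) = 220 − 191 = 29.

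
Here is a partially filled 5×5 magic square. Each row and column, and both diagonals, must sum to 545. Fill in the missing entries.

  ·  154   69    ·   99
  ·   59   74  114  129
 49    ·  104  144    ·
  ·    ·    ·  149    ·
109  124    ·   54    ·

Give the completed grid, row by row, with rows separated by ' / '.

139 154 69 84 99 / 169 59 74 114 129 / 49 89 104 144 159 / 79 119 134 149 64 / 109 124 164 54 94

Row 2: 59 + 74 + 114 + 129 + ? = 545, so (2,1) = 169.
Using column 4: 114 + 144 + 149 + 54 + ? → (1,4) = 545 − 461 = 84.
Anti-diagonal needs 545; the known cells sum to 426, so (4,2) = 119.
Row 1 must total 545; the given cells sum to 406, so (1,1) = 139.
The remaining cell in column 1 is (4,1) = 545 − 466 = 79.
Using column 2: 154 + 59 + 119 + 124 + ? → (3,2) = 545 − 456 = 89.
Using main diagonal: 139 + 59 + 104 + 149 + ? → (5,5) = 545 − 451 = 94.
From row 3, 545 − (49 + 89 + 104 + 144) gives (3,5) = 159.
From row 5, 545 − (109 + 124 + 54 + 94) gives (5,3) = 164.
The remaining cell in column 3 is (4,3) = 545 − 411 = 134.
Column 5 needs 545; the known cells sum to 481, so (4,5) = 64.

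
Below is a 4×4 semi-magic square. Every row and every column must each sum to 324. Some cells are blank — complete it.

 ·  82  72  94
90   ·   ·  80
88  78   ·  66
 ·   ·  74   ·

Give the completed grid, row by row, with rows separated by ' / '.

76 82 72 94 / 90 68 86 80 / 88 78 92 66 / 70 96 74 84

From row 1, 324 − (82 + 72 + 94) gives (1,1) = 76.
The remaining cell in row 3 is (3,3) = 324 − 232 = 92.
Using column 1: 76 + 90 + 88 + ? → (4,1) = 324 − 254 = 70.
Using column 3: 72 + 92 + 74 + ? → (2,3) = 324 − 238 = 86.
Column 4: 94 + 80 + 66 + ? = 324, so (4,4) = 84.
Using row 2: 90 + 86 + 80 + ? → (2,2) = 324 − 256 = 68.
Row 4: 70 + 74 + 84 + ? = 324, so (4,2) = 96.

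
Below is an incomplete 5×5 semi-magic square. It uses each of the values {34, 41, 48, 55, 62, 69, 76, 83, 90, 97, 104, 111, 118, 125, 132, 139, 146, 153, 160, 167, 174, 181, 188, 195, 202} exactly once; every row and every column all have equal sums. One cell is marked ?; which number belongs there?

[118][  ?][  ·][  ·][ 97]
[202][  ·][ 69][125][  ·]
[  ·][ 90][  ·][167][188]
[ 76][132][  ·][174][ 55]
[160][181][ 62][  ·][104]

139

The 25 entries sum to 2950, so each line sums to 2950/5 = 590.
Row 4: 76 + 132 + 174 + 55 + ? = 590, so (4,3) = 153.
From row 5, 590 − (160 + 181 + 62 + 104) gives (5,4) = 83.
Using column 1: 118 + 202 + 76 + 160 + ? → (3,1) = 590 − 556 = 34.
Column 4 must total 590; the given cells sum to 549, so (1,4) = 41.
Column 5 needs 590; the known cells sum to 444, so (2,5) = 146.
Row 2 needs 590; the known cells sum to 542, so (2,2) = 48.
Row 3 must total 590; the given cells sum to 479, so (3,3) = 111.
Column 2 must total 590; the given cells sum to 451, so (1,2) = 139.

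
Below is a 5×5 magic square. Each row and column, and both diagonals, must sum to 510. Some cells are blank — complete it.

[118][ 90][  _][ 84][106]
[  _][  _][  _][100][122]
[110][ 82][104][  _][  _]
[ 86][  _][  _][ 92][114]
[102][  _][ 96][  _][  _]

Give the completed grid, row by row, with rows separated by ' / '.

The remaining cell in row 1 is (1,3) = 510 − 398 = 112.
Column 1 needs 510; the known cells sum to 416, so (2,1) = 94.
Anti-diagonal needs 510; the known cells sum to 412, so (4,2) = 98.
From row 4, 510 − (86 + 98 + 92 + 114) gives (4,3) = 120.
Column 3 needs 510; the known cells sum to 432, so (2,3) = 78.
From row 2, 510 − (94 + 78 + 100 + 122) gives (2,2) = 116.
The remaining cell in column 2 is (5,2) = 510 − 386 = 124.
Main diagonal: 118 + 116 + 104 + 92 + ? = 510, so (5,5) = 80.
Row 5 needs 510; the known cells sum to 402, so (5,4) = 108.
From column 4, 510 − (84 + 100 + 92 + 108) gives (3,4) = 126.
From column 5, 510 − (106 + 122 + 114 + 80) gives (3,5) = 88.

118 90 112 84 106 / 94 116 78 100 122 / 110 82 104 126 88 / 86 98 120 92 114 / 102 124 96 108 80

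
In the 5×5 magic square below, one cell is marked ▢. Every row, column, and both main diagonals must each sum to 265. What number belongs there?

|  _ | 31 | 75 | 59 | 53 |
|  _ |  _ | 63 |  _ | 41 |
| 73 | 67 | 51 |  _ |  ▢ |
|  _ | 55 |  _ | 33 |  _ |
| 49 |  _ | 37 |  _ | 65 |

Row 1 must total 265; the given cells sum to 218, so (1,1) = 47.
Column 3: 75 + 63 + 51 + 37 + ? = 265, so (4,3) = 39.
The remaining cell in main diagonal is (2,2) = 265 − 196 = 69.
Anti-diagonal needs 265; the known cells sum to 208, so (2,4) = 57.
Using row 2: 69 + 63 + 57 + 41 + ? → (2,1) = 265 − 230 = 35.
The remaining cell in column 1 is (4,1) = 265 − 204 = 61.
Column 2 needs 265; the known cells sum to 222, so (5,2) = 43.
Row 4 needs 265; the known cells sum to 188, so (4,5) = 77.
Row 5 must total 265; the given cells sum to 194, so (5,4) = 71.
Column 4: 59 + 57 + 33 + 71 + ? = 265, so (3,4) = 45.
Column 5 must total 265; the given cells sum to 236, so (3,5) = 29.

29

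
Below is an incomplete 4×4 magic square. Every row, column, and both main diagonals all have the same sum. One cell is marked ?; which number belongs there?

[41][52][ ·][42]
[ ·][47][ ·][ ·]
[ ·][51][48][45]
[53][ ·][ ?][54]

43

Main diagonal is complete and sums to 190; that is the magic constant.
From row 1, 190 − (41 + 52 + 42) gives (1,3) = 55.
Using row 3: 51 + 48 + 45 + ? → (3,1) = 190 − 144 = 46.
Column 1 must total 190; the given cells sum to 140, so (2,1) = 50.
The remaining cell in column 2 is (4,2) = 190 − 150 = 40.
Column 4 must total 190; the given cells sum to 141, so (2,4) = 49.
Anti-diagonal: 42 + 51 + 53 + ? = 190, so (2,3) = 44.
Row 4 must total 190; the given cells sum to 147, so (4,3) = 43.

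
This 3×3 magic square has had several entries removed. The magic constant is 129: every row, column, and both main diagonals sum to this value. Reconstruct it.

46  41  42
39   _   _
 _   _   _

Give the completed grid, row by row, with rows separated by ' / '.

46 41 42 / 39 43 47 / 44 45 40

The remaining cell in column 1 is (3,1) = 129 − 85 = 44.
Anti-diagonal needs 129; the known cells sum to 86, so (2,2) = 43.
Using row 2: 39 + 43 + ? → (2,3) = 129 − 82 = 47.
The remaining cell in column 2 is (3,2) = 129 − 84 = 45.
The remaining cell in column 3 is (3,3) = 129 − 89 = 40.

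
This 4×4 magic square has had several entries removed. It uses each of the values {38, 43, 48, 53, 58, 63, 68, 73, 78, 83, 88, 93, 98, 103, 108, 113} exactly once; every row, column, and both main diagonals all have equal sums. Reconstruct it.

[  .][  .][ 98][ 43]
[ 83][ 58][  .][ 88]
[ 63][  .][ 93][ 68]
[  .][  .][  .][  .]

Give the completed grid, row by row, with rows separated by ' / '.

48 113 98 43 / 83 58 73 88 / 63 78 93 68 / 108 53 38 103

The 16 entries sum to 1208, so each line sums to 1208/4 = 302.
The remaining cell in row 2 is (2,3) = 302 − 229 = 73.
Row 3 needs 302; the known cells sum to 224, so (3,2) = 78.
Column 3: 98 + 73 + 93 + ? = 302, so (4,3) = 38.
From column 4, 302 − (43 + 88 + 68) gives (4,4) = 103.
Using main diagonal: 58 + 93 + 103 + ? → (1,1) = 302 − 254 = 48.
Anti-diagonal needs 302; the known cells sum to 194, so (4,1) = 108.
The remaining cell in row 1 is (1,2) = 302 − 189 = 113.
Row 4 needs 302; the known cells sum to 249, so (4,2) = 53.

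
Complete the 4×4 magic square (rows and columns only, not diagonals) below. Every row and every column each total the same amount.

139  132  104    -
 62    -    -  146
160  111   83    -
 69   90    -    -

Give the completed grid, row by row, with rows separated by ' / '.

Column 1 is already complete: 139 + 62 + 160 + 69 = 430, so that is the magic constant.
Using row 1: 139 + 132 + 104 + ? → (1,4) = 430 − 375 = 55.
The remaining cell in row 3 is (3,4) = 430 − 354 = 76.
Column 2: 132 + 111 + 90 + ? = 430, so (2,2) = 97.
From column 4, 430 − (55 + 146 + 76) gives (4,4) = 153.
From row 2, 430 − (62 + 97 + 146) gives (2,3) = 125.
From row 4, 430 − (69 + 90 + 153) gives (4,3) = 118.

139 132 104 55 / 62 97 125 146 / 160 111 83 76 / 69 90 118 153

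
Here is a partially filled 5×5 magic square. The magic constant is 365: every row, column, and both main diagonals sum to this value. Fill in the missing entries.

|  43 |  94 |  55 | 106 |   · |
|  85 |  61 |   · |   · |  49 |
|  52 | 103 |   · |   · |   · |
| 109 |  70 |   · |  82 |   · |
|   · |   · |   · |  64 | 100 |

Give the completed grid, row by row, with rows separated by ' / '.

43 94 55 106 67 / 85 61 97 73 49 / 52 103 79 40 91 / 109 70 46 82 58 / 76 37 88 64 100

Row 1 must total 365; the given cells sum to 298, so (1,5) = 67.
Using column 1: 43 + 85 + 52 + 109 + ? → (5,1) = 365 − 289 = 76.
Column 2 must total 365; the given cells sum to 328, so (5,2) = 37.
From main diagonal, 365 − (43 + 61 + 82 + 100) gives (3,3) = 79.
Using anti-diagonal: 67 + 79 + 70 + 76 + ? → (2,4) = 365 − 292 = 73.
Row 2 must total 365; the given cells sum to 268, so (2,3) = 97.
Row 5 needs 365; the known cells sum to 277, so (5,3) = 88.
Column 3 must total 365; the given cells sum to 319, so (4,3) = 46.
Column 4 must total 365; the given cells sum to 325, so (3,4) = 40.
Row 3 must total 365; the given cells sum to 274, so (3,5) = 91.
Row 4 needs 365; the known cells sum to 307, so (4,5) = 58.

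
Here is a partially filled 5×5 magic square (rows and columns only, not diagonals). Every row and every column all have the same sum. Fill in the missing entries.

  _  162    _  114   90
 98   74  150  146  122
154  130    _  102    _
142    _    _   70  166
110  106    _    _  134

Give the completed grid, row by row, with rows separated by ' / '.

86 162 138 114 90 / 98 74 150 146 122 / 154 130 126 102 78 / 142 118 94 70 166 / 110 106 82 158 134

Row 2 is already complete: 98 + 74 + 150 + 146 + 122 = 590, so that is the magic constant.
Column 1 needs 590; the known cells sum to 504, so (1,1) = 86.
From column 2, 590 − (162 + 74 + 130 + 106) gives (4,2) = 118.
The remaining cell in column 4 is (5,4) = 590 − 432 = 158.
Column 5 needs 590; the known cells sum to 512, so (3,5) = 78.
Row 1 needs 590; the known cells sum to 452, so (1,3) = 138.
From row 3, 590 − (154 + 130 + 102 + 78) gives (3,3) = 126.
The remaining cell in row 4 is (4,3) = 590 − 496 = 94.
From row 5, 590 − (110 + 106 + 158 + 134) gives (5,3) = 82.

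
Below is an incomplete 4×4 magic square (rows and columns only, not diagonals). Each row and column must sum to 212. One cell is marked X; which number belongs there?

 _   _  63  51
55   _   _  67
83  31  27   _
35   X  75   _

From row 3, 212 − (83 + 31 + 27) gives (3,4) = 71.
Using column 1: 55 + 83 + 35 + ? → (1,1) = 212 − 173 = 39.
Column 3 needs 212; the known cells sum to 165, so (2,3) = 47.
Using column 4: 51 + 67 + 71 + ? → (4,4) = 212 − 189 = 23.
Row 1: 39 + 63 + 51 + ? = 212, so (1,2) = 59.
The remaining cell in row 2 is (2,2) = 212 − 169 = 43.
Using row 4: 35 + 75 + 23 + ? → (4,2) = 212 − 133 = 79.

79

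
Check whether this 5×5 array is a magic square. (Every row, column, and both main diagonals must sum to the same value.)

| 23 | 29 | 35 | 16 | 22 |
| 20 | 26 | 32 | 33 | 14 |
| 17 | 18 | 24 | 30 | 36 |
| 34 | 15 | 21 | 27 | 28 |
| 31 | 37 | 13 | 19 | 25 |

Yes

Row 1: 23 + 29 + 35 + 16 + 22 = 125.
Row 2: 20 + 26 + 32 + 33 + 14 = 125.
Row 3: 17 + 18 + 24 + 30 + 36 = 125.
Row 4: 34 + 15 + 21 + 27 + 28 = 125.
Row 5: 31 + 37 + 13 + 19 + 25 = 125.
Column 1: 23 + 20 + 17 + 34 + 31 = 125.
Column 2: 29 + 26 + 18 + 15 + 37 = 125.
Column 3: 35 + 32 + 24 + 21 + 13 = 125.
Column 4: 16 + 33 + 30 + 27 + 19 = 125.
Column 5: 22 + 14 + 36 + 28 + 25 = 125.
Main diagonal: 23 + 26 + 24 + 27 + 25 = 125.
Anti-diagonal: 22 + 33 + 24 + 15 + 31 = 125.
All lines sum to 125.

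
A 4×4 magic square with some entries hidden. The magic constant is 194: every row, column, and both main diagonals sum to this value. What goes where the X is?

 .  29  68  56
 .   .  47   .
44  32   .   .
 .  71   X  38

Using row 1: 29 + 68 + 56 + ? → (1,1) = 194 − 153 = 41.
Column 2 must total 194; the given cells sum to 132, so (2,2) = 62.
The remaining cell in main diagonal is (3,3) = 194 − 141 = 53.
The remaining cell in anti-diagonal is (4,1) = 194 − 135 = 59.
Row 3: 44 + 32 + 53 + ? = 194, so (3,4) = 65.
Row 4 needs 194; the known cells sum to 168, so (4,3) = 26.

26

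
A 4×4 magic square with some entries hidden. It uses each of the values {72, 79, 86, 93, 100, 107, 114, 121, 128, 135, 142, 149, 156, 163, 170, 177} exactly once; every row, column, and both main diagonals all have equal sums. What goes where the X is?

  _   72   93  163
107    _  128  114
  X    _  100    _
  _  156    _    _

The 16 entries sum to 1992, so each line sums to 1992/4 = 498.
Row 1 needs 498; the known cells sum to 328, so (1,1) = 170.
The remaining cell in row 2 is (2,2) = 498 − 349 = 149.
From column 2, 498 − (72 + 149 + 156) gives (3,2) = 121.
The remaining cell in column 3 is (4,3) = 498 − 321 = 177.
Main diagonal: 170 + 149 + 100 + ? = 498, so (4,4) = 79.
Anti-diagonal must total 498; the given cells sum to 412, so (4,1) = 86.
Using column 1: 170 + 107 + 86 + ? → (3,1) = 498 − 363 = 135.

135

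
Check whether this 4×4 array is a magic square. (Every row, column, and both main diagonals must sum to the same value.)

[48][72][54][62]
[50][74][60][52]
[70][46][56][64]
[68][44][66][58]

Yes

Row 1: 48 + 72 + 54 + 62 = 236.
Row 2: 50 + 74 + 60 + 52 = 236.
Row 3: 70 + 46 + 56 + 64 = 236.
Row 4: 68 + 44 + 66 + 58 = 236.
Column 1: 48 + 50 + 70 + 68 = 236.
Column 2: 72 + 74 + 46 + 44 = 236.
Column 3: 54 + 60 + 56 + 66 = 236.
Column 4: 62 + 52 + 64 + 58 = 236.
Main diagonal: 48 + 74 + 56 + 58 = 236.
Anti-diagonal: 62 + 60 + 46 + 68 = 236.
All lines sum to 236.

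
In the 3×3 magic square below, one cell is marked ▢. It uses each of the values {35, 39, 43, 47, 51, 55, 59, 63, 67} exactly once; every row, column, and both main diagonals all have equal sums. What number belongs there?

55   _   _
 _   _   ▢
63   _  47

67

The 9 entries sum to 459, so each line sums to 459/3 = 153.
Row 3: 63 + 47 + ? = 153, so (3,2) = 43.
The remaining cell in column 1 is (2,1) = 153 − 118 = 35.
The remaining cell in main diagonal is (2,2) = 153 − 102 = 51.
The remaining cell in anti-diagonal is (1,3) = 153 − 114 = 39.
From row 1, 153 − (55 + 39) gives (1,2) = 59.
The remaining cell in row 2 is (2,3) = 153 − 86 = 67.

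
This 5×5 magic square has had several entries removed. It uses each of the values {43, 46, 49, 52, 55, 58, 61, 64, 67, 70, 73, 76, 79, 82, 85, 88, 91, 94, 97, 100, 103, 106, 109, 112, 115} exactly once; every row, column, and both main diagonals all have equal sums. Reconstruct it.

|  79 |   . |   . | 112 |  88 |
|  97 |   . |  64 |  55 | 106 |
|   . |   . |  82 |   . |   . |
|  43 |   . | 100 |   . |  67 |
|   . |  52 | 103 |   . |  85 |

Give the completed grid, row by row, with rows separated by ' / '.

79 70 46 112 88 / 97 73 64 55 106 / 115 91 82 58 49 / 43 109 100 76 67 / 61 52 103 94 85

The 25 entries sum to 1975, so each line sums to 1975/5 = 395.
From row 2, 395 − (97 + 64 + 55 + 106) gives (2,2) = 73.
Column 3: 64 + 82 + 100 + 103 + ? = 395, so (1,3) = 46.
From column 5, 395 − (88 + 106 + 67 + 85) gives (3,5) = 49.
From main diagonal, 395 − (79 + 73 + 82 + 85) gives (4,4) = 76.
From row 1, 395 − (79 + 46 + 112 + 88) gives (1,2) = 70.
Using row 4: 43 + 100 + 76 + 67 + ? → (4,2) = 395 − 286 = 109.
Column 2: 70 + 73 + 109 + 52 + ? = 395, so (3,2) = 91.
Anti-diagonal needs 395; the known cells sum to 334, so (5,1) = 61.
Row 5 must total 395; the given cells sum to 301, so (5,4) = 94.
Column 1 needs 395; the known cells sum to 280, so (3,1) = 115.
Column 4 must total 395; the given cells sum to 337, so (3,4) = 58.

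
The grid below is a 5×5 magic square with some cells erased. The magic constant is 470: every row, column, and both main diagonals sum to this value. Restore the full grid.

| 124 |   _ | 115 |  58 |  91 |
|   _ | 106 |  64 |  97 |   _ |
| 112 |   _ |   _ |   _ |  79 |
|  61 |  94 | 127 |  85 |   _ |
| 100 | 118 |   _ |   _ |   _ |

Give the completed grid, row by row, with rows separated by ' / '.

124 82 115 58 91 / 73 106 64 97 130 / 112 70 88 121 79 / 61 94 127 85 103 / 100 118 76 109 67

Using row 1: 124 + 115 + 58 + 91 + ? → (1,2) = 470 − 388 = 82.
Using row 4: 61 + 94 + 127 + 85 + ? → (4,5) = 470 − 367 = 103.
Column 1 needs 470; the known cells sum to 397, so (2,1) = 73.
From column 2, 470 − (82 + 106 + 94 + 118) gives (3,2) = 70.
Anti-diagonal: 91 + 97 + 94 + 100 + ? = 470, so (3,3) = 88.
Row 2 needs 470; the known cells sum to 340, so (2,5) = 130.
From row 3, 470 − (112 + 70 + 88 + 79) gives (3,4) = 121.
Column 3 must total 470; the given cells sum to 394, so (5,3) = 76.
Column 4 must total 470; the given cells sum to 361, so (5,4) = 109.
Column 5 must total 470; the given cells sum to 403, so (5,5) = 67.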